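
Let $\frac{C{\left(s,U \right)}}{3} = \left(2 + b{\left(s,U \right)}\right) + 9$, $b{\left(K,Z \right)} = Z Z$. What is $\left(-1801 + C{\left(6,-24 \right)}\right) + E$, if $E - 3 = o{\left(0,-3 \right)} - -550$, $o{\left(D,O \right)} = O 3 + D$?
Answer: $504$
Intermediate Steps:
$b{\left(K,Z \right)} = Z^{2}$
$C{\left(s,U \right)} = 33 + 3 U^{2}$ ($C{\left(s,U \right)} = 3 \left(\left(2 + U^{2}\right) + 9\right) = 3 \left(11 + U^{2}\right) = 33 + 3 U^{2}$)
$o{\left(D,O \right)} = D + 3 O$ ($o{\left(D,O \right)} = 3 O + D = D + 3 O$)
$E = 544$ ($E = 3 + \left(\left(0 + 3 \left(-3\right)\right) - -550\right) = 3 + \left(\left(0 - 9\right) + 550\right) = 3 + \left(-9 + 550\right) = 3 + 541 = 544$)
$\left(-1801 + C{\left(6,-24 \right)}\right) + E = \left(-1801 + \left(33 + 3 \left(-24\right)^{2}\right)\right) + 544 = \left(-1801 + \left(33 + 3 \cdot 576\right)\right) + 544 = \left(-1801 + \left(33 + 1728\right)\right) + 544 = \left(-1801 + 1761\right) + 544 = -40 + 544 = 504$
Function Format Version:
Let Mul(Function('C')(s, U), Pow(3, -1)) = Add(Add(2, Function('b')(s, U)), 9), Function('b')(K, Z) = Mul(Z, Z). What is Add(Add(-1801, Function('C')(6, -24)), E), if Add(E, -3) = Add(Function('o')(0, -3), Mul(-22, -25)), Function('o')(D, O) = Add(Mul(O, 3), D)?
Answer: 504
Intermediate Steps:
Function('b')(K, Z) = Pow(Z, 2)
Function('C')(s, U) = Add(33, Mul(3, Pow(U, 2))) (Function('C')(s, U) = Mul(3, Add(Add(2, Pow(U, 2)), 9)) = Mul(3, Add(11, Pow(U, 2))) = Add(33, Mul(3, Pow(U, 2))))
Function('o')(D, O) = Add(D, Mul(3, O)) (Function('o')(D, O) = Add(Mul(3, O), D) = Add(D, Mul(3, O)))
E = 544 (E = Add(3, Add(Add(0, Mul(3, -3)), Mul(-22, -25))) = Add(3, Add(Add(0, -9), 550)) = Add(3, Add(-9, 550)) = Add(3, 541) = 544)
Add(Add(-1801, Function('C')(6, -24)), E) = Add(Add(-1801, Add(33, Mul(3, Pow(-24, 2)))), 544) = Add(Add(-1801, Add(33, Mul(3, 576))), 544) = Add(Add(-1801, Add(33, 1728)), 544) = Add(Add(-1801, 1761), 544) = Add(-40, 544) = 504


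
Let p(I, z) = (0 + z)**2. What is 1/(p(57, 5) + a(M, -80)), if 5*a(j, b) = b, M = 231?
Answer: 1/9 ≈ 0.11111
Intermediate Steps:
p(I, z) = z**2
a(j, b) = b/5
1/(p(57, 5) + a(M, -80)) = 1/(5**2 + (1/5)*(-80)) = 1/(25 - 16) = 1/9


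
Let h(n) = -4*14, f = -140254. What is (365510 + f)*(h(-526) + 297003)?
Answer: 66889093432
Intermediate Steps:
h(n) = -56
(365510 + f)*(h(-526) + 297003) = (365510 - 140254)*(-56 + 297003) = 225256*296947 = 66889093432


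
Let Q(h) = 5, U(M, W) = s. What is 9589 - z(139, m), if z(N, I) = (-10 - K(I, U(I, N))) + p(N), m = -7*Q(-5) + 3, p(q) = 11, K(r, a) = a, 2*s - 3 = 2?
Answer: 19181/2 ≈ 9590.5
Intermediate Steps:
s = 5/2 (s = 3/2 + (½)*2 = 3/2 + 1 = 5/2 ≈ 2.5000)
U(M, W) = 5/2
m = -32 (m = -7*5 + 3 = -35 + 3 = -32)
z(N, I) = -3/2 (z(N, I) = (-10 - 1*5/2) + 11 = (-10 - 5/2) + 11 = -25/2 + 11 = -3/2)
9589 - z(139, m) = 9589 - 1*(-3/2) = 9589 + 3/2 = 19181/2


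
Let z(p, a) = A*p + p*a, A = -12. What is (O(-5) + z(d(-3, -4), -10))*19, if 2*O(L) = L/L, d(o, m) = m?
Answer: 3363/2 ≈ 1681.5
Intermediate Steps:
z(p, a) = -12*p + a*p (z(p, a) = -12*p + p*a = -12*p + a*p)
O(L) = 1/2 (O(L) = (L/L)/2 = (1/2)*1 = 1/2)
(O(-5) + z(d(-3, -4), -10))*19 = (1/2 - 4*(-12 - 10))*19 = (1/2 - 4*(-22))*19 = (1/2 + 88)*19 = (177/2)*19 = 3363/2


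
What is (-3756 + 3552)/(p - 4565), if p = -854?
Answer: 204/5419 ≈ 0.037645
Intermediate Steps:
(-3756 + 3552)/(p - 4565) = (-3756 + 3552)/(-854 - 4565) = -204/(-5419) = -204*(-1/5419) = 204/5419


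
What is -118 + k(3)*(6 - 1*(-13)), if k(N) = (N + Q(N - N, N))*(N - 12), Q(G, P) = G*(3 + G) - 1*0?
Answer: -631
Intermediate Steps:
Q(G, P) = G*(3 + G) (Q(G, P) = G*(3 + G) + 0 = G*(3 + G))
k(N) = N*(-12 + N) (k(N) = (N + (N - N)*(3 + (N - N)))*(N - 12) = (N + 0*(3 + 0))*(-12 + N) = (N + 0*3)*(-12 + N) = (N + 0)*(-12 + N) = N*(-12 + N))
-118 + k(3)*(6 - 1*(-13)) = -118 + (3*(-12 + 3))*(6 - 1*(-13)) = -118 + (3*(-9))*(6 + 13) = -118 - 27*19 = -118 - 513 = -631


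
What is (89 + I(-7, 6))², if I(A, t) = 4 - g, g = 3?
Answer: 8100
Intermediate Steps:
I(A, t) = 1 (I(A, t) = 4 - 1*3 = 4 - 3 = 1)
(89 + I(-7, 6))² = (89 + 1)² = 90² = 8100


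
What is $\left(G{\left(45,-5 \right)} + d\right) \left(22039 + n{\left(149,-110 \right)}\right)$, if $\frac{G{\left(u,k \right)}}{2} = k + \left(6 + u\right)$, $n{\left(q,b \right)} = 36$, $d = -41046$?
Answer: $-904059550$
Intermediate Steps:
$G{\left(u,k \right)} = 12 + 2 k + 2 u$ ($G{\left(u,k \right)} = 2 \left(k + \left(6 + u\right)\right) = 2 \left(6 + k + u\right) = 12 + 2 k + 2 u$)
$\left(G{\left(45,-5 \right)} + d\right) \left(22039 + n{\left(149,-110 \right)}\right) = \left(\left(12 + 2 \left(-5\right) + 2 \cdot 45\right) - 41046\right) \left(22039 + 36\right) = \left(\left(12 - 10 + 90\right) - 41046\right) 22075 = \left(92 - 41046\right) 22075 = \left(-40954\right) 22075 = -904059550$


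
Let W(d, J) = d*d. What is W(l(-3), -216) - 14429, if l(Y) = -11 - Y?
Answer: -14365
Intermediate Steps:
W(d, J) = d²
W(l(-3), -216) - 14429 = (-11 - 1*(-3))² - 14429 = (-11 + 3)² - 14429 = (-8)² - 14429 = 64 - 14429 = -14365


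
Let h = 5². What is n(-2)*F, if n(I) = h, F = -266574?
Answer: -6664350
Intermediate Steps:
h = 25
n(I) = 25
n(-2)*F = 25*(-266574) = -6664350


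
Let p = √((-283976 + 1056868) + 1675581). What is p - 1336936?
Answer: -1336936 + √2448473 ≈ -1.3354e+6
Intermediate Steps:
p = √2448473 (p = √(772892 + 1675581) = √2448473 ≈ 1564.8)
p - 1336936 = √2448473 - 1336936 = -1336936 + √2448473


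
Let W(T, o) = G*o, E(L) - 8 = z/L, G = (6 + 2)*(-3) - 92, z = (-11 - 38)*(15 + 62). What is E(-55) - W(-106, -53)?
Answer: -30357/5 ≈ -6071.4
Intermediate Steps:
z = -3773 (z = -49*77 = -3773)
G = -116 (G = 8*(-3) - 92 = -24 - 92 = -116)
E(L) = 8 - 3773/L
W(T, o) = -116*o
E(-55) - W(-106, -53) = (8 - 3773/(-55)) - (-116)*(-53) = (8 - 3773*(-1/55)) - 1*6148 = (8 + 343/5) - 6148 = 383/5 - 6148 = -30357/5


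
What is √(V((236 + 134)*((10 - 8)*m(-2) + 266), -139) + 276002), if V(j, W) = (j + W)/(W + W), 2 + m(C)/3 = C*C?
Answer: √1102530/2 ≈ 525.01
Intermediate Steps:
m(C) = -6 + 3*C² (m(C) = -6 + 3*(C*C) = -6 + 3*C²)
V(j, W) = (W + j)/(2*W) (V(j, W) = (W + j)/((2*W)) = (W + j)*(1/(2*W)) = (W + j)/(2*W))
√(V((236 + 134)*((10 - 8)*m(-2) + 266), -139) + 276002) = √((½)*(-139 + (236 + 134)*((10 - 8)*(-6 + 3*(-2)²) + 266))/(-139) + 276002) = √((½)*(-1/139)*(-139 + 370*(2*(-6 + 3*4) + 266)) + 276002) = √((½)*(-1/139)*(-139 + 370*(2*(-6 + 12) + 266)) + 276002) = √((½)*(-1/139)*(-139 + 370*(2*6 + 266)) + 276002) = √((½)*(-1/139)*(-139 + 370*(12 + 266)) + 276002) = √((½)*(-1/139)*(-139 + 370*278) + 276002) = √((½)*(-1/139)*(-139 + 102860) + 276002) = √((½)*(-1/139)*102721 + 276002) = √(-739/2 + 276002) = √(551265/2) = √1102530/2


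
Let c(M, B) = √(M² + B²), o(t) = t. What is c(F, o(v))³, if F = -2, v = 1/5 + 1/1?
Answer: 272*√34/125 ≈ 12.688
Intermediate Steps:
v = 6/5 (v = 1*(⅕) + 1*1 = ⅕ + 1 = 6/5 ≈ 1.2000)
c(M, B) = √(B² + M²)
c(F, o(v))³ = (√((6/5)² + (-2)²))³ = (√(36/25 + 4))³ = (√(136/25))³ = (2*√34/5)³ = 272*√34/125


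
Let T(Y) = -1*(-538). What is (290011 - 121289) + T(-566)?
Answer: 169260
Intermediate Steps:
T(Y) = 538
(290011 - 121289) + T(-566) = (290011 - 121289) + 538 = 168722 + 538 = 169260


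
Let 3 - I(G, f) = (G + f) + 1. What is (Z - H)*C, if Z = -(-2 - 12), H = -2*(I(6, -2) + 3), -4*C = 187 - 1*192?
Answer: 20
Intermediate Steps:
I(G, f) = 2 - G - f (I(G, f) = 3 - ((G + f) + 1) = 3 - (1 + G + f) = 3 + (-1 - G - f) = 2 - G - f)
C = 5/4 (C = -(187 - 1*192)/4 = -(187 - 192)/4 = -¼*(-5) = 5/4 ≈ 1.2500)
H = -2 (H = -2*((2 - 1*6 - 1*(-2)) + 3) = -2*((2 - 6 + 2) + 3) = -2*(-2 + 3) = -2*1 = -2)
Z = 14 (Z = -1*(-14) = 14)
(Z - H)*C = (14 - 1*(-2))*(5/4) = (14 + 2)*(5/4) = 16*(5/4) = 20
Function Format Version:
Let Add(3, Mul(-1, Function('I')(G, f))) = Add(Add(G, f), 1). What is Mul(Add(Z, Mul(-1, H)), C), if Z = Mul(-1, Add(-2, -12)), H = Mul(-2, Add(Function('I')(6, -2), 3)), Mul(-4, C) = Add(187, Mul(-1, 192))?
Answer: 20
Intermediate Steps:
Function('I')(G, f) = Add(2, Mul(-1, G), Mul(-1, f)) (Function('I')(G, f) = Add(3, Mul(-1, Add(Add(G, f), 1))) = Add(3, Mul(-1, Add(1, G, f))) = Add(3, Add(-1, Mul(-1, G), Mul(-1, f))) = Add(2, Mul(-1, G), Mul(-1, f)))
C = Rational(5, 4) (C = Mul(Rational(-1, 4), Add(187, Mul(-1, 192))) = Mul(Rational(-1, 4), Add(187, -192)) = Mul(Rational(-1, 4), -5) = Rational(5, 4) ≈ 1.2500)
H = -2 (H = Mul(-2, Add(Add(2, Mul(-1, 6), Mul(-1, -2)), 3)) = Mul(-2, Add(Add(2, -6, 2), 3)) = Mul(-2, Add(-2, 3)) = Mul(-2, 1) = -2)
Z = 14 (Z = Mul(-1, -14) = 14)
Mul(Add(Z, Mul(-1, H)), C) = Mul(Add(14, Mul(-1, -2)), Rational(5, 4)) = Mul(Add(14, 2), Rational(5, 4)) = Mul(16, Rational(5, 4)) = 20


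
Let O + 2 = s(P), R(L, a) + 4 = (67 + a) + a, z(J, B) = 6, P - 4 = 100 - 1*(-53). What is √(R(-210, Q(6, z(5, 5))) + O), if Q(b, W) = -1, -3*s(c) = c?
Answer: 2*√15/3 ≈ 2.5820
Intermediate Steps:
P = 157 (P = 4 + (100 - 1*(-53)) = 4 + (100 + 53) = 4 + 153 = 157)
s(c) = -c/3
R(L, a) = 63 + 2*a (R(L, a) = -4 + ((67 + a) + a) = -4 + (67 + 2*a) = 63 + 2*a)
O = -163/3 (O = -2 - ⅓*157 = -2 - 157/3 = -163/3 ≈ -54.333)
√(R(-210, Q(6, z(5, 5))) + O) = √((63 + 2*(-1)) - 163/3) = √((63 - 2) - 163/3) = √(61 - 163/3) = √(20/3) = 2*√15/3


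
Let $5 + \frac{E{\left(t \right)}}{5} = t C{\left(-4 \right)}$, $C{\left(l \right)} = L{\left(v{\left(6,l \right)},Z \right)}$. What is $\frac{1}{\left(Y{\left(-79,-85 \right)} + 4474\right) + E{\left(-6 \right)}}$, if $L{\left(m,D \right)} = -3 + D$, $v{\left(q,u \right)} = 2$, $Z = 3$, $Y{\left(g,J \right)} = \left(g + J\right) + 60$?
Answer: $\frac{1}{4345} \approx 0.00023015$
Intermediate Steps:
$Y{\left(g,J \right)} = 60 + J + g$ ($Y{\left(g,J \right)} = \left(J + g\right) + 60 = 60 + J + g$)
$C{\left(l \right)} = 0$ ($C{\left(l \right)} = -3 + 3 = 0$)
$E{\left(t \right)} = -25$ ($E{\left(t \right)} = -25 + 5 t 0 = -25 + 5 \cdot 0 = -25 + 0 = -25$)
$\frac{1}{\left(Y{\left(-79,-85 \right)} + 4474\right) + E{\left(-6 \right)}} = \frac{1}{\left(\left(60 - 85 - 79\right) + 4474\right) - 25} = \frac{1}{\left(-104 + 4474\right) - 25} = \frac{1}{4370 - 25} = \frac{1}{4345}$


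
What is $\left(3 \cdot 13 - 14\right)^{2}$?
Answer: $625$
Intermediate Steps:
$\left(3 \cdot 13 - 14\right)^{2} = \left(39 - 14\right)^{2} = 25^{2} = 625$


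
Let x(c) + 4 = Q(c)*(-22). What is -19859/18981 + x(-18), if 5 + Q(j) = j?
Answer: 9508603/18981 ≈ 500.95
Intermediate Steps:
Q(j) = -5 + j
x(c) = 106 - 22*c (x(c) = -4 + (-5 + c)*(-22) = -4 + (110 - 22*c) = 106 - 22*c)
-19859/18981 + x(-18) = -19859/18981 + (106 - 22*(-18)) = -19859*1/18981 + (106 + 396) = -19859/18981 + 502 = 9508603/18981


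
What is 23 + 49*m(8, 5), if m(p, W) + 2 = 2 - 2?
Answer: -75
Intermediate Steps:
m(p, W) = -2 (m(p, W) = -2 + (2 - 2) = -2 + 0 = -2)
23 + 49*m(8, 5) = 23 + 49*(-2) = 23 - 98 = -75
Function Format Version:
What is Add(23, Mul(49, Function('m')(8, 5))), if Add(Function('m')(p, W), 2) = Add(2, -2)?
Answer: -75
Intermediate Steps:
Function('m')(p, W) = -2 (Function('m')(p, W) = Add(-2, Add(2, -2)) = Add(-2, 0) = -2)
Add(23, Mul(49, Function('m')(8, 5))) = Add(23, Mul(49, -2)) = Add(23, -98) = -75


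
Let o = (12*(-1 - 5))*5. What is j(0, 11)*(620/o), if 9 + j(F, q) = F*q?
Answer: 31/2 ≈ 15.500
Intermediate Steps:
j(F, q) = -9 + F*q
o = -360 (o = (12*(-6))*5 = -72*5 = -360)
j(0, 11)*(620/o) = (-9 + 0*11)*(620/(-360)) = (-9 + 0)*(620*(-1/360)) = -9*(-31/18) = 31/2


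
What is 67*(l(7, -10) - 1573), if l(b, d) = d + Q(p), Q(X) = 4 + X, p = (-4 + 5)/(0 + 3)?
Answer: -317312/3 ≈ -1.0577e+5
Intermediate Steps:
p = 1/3 ≈ 0.33333
l(b, d) = 13/3 + d (l(b, d) = d + (4 + 1/3) = d + 13/3 = 13/3 + d)
67*(l(7, -10) - 1573) = 67*((13/3 - 10) - 1573) = 67*(-17/3 - 1573) = 67*(-4736/3) = -317312/3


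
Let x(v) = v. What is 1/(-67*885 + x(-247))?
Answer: -1/59542 ≈ -1.6795e-5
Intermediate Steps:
1/(-67*885 + x(-247)) = 1/(-67*885 - 247) = 1/(-59295 - 247) = 1/(-59542) = -1/59542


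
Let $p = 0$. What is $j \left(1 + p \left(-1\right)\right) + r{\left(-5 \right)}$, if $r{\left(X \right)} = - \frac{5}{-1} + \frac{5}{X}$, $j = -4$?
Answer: $0$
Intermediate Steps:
$r{\left(X \right)} = 5 + \frac{5}{X}$ ($r{\left(X \right)} = \left(-5\right) \left(-1\right) + \frac{5}{X} = 5 + \frac{5}{X}$)
$j \left(1 + p \left(-1\right)\right) + r{\left(-5 \right)} = - 4 \left(1 + 0 \left(-1\right)\right) + \left(5 + \frac{5}{-5}\right) = - 4 \left(1 + 0\right) + \left(5 + 5 \left(- \frac{1}{5}\right)\right) = \left(-4\right) 1 + \left(5 - 1\right) = -4 + 4 = 0$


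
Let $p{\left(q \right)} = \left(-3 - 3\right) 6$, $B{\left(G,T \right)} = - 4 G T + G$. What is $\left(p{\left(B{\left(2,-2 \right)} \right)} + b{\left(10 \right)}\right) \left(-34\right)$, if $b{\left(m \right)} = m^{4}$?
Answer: $-338776$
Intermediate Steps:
$B{\left(G,T \right)} = G - 4 G T$ ($B{\left(G,T \right)} = - 4 G T + G = G - 4 G T$)
$p{\left(q \right)} = -36$ ($p{\left(q \right)} = \left(-6\right) 6 = -36$)
$\left(p{\left(B{\left(2,-2 \right)} \right)} + b{\left(10 \right)}\right) \left(-34\right) = \left(-36 + 10^{4}\right) \left(-34\right) = \left(-36 + 10000\right) \left(-34\right) = 9964 \left(-34\right) = -338776$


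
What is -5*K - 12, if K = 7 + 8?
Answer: -87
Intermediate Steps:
K = 15
-5*K - 12 = -5*15 - 12 = -75 - 12 = -87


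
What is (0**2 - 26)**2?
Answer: 676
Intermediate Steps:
(0**2 - 26)**2 = (0 - 26)**2 = (-26)**2 = 676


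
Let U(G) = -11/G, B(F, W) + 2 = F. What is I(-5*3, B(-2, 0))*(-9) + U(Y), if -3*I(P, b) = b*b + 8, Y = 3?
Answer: 205/3 ≈ 68.333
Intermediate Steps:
B(F, W) = -2 + F
I(P, b) = -8/3 - b²/3 (I(P, b) = -(b*b + 8)/3 = -(b² + 8)/3 = -(8 + b²)/3 = -8/3 - b²/3)
I(-5*3, B(-2, 0))*(-9) + U(Y) = (-8/3 - (-2 - 2)²/3)*(-9) - 11/3 = (-8/3 - ⅓*(-4)²)*(-9) - 11*⅓ = (-8/3 - ⅓*16)*(-9) - 11/3 = (-8/3 - 16/3)*(-9) - 11/3 = -8*(-9) - 11/3 = 72 - 11/3 = 205/3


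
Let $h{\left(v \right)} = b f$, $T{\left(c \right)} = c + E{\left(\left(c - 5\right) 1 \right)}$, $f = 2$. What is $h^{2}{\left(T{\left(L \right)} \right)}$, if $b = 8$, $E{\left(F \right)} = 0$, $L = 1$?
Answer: $256$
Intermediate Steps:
$T{\left(c \right)} = c$ ($T{\left(c \right)} = c + 0 = c$)
$h{\left(v \right)} = 16$ ($h{\left(v \right)} = 8 \cdot 2 = 16$)
$h^{2}{\left(T{\left(L \right)} \right)} = 16^{2} = 256$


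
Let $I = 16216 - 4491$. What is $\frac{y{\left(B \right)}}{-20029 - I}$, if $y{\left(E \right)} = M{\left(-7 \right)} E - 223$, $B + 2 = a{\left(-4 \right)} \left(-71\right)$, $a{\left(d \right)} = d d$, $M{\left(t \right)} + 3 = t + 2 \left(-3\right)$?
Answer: $- \frac{17985}{31754} \approx -0.56639$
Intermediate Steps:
$M{\left(t \right)} = -9 + t$ ($M{\left(t \right)} = -3 + \left(t + 2 \left(-3\right)\right) = -3 + \left(t - 6\right) = -3 + \left(-6 + t\right) = -9 + t$)
$a{\left(d \right)} = d^{2}$
$B = -1138$ ($B = -2 + \left(-4\right)^{2} \left(-71\right) = -2 + 16 \left(-71\right) = -2 - 1136 = -1138$)
$I = 11725$
$y{\left(E \right)} = -223 - 16 E$ ($y{\left(E \right)} = \left(-9 - 7\right) E - 223 = - 16 E - 223 = -223 - 16 E$)
$\frac{y{\left(B \right)}}{-20029 - I} = \frac{-223 - -18208}{-20029 - 11725} = \frac{-223 + 18208}{-20029 - 11725} = \frac{17985}{-31754} = 17985 \left(- \frac{1}{31754}\right) = - \frac{17985}{31754}$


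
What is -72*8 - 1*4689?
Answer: -5265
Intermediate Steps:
-72*8 - 1*4689 = -576 - 4689 = -5265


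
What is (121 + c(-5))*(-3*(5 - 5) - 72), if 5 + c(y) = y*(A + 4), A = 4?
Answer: -5472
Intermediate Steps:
c(y) = -5 + 8*y (c(y) = -5 + y*(4 + 4) = -5 + y*8 = -5 + 8*y)
(121 + c(-5))*(-3*(5 - 5) - 72) = (121 + (-5 + 8*(-5)))*(-3*(5 - 5) - 72) = (121 + (-5 - 40))*(-3*0 - 72) = (121 - 45)*(0 - 72) = 76*(-72) = -5472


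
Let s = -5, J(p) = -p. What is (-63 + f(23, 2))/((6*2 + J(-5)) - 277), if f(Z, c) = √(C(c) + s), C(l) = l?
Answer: 63/260 - I*√3/260 ≈ 0.24231 - 0.0066617*I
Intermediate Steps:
f(Z, c) = √(-5 + c) (f(Z, c) = √(c - 5) = √(-5 + c))
(-63 + f(23, 2))/((6*2 + J(-5)) - 277) = (-63 + √(-5 + 2))/((6*2 - 1*(-5)) - 277) = (-63 + √(-3))/((12 + 5) - 277) = (-63 + I*√3)/(17 - 277) = (-63 + I*√3)/(-260) = (-63 + I*√3)*(-1/260) = 63/260 - I*√3/260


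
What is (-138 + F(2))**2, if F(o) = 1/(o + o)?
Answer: 303601/16 ≈ 18975.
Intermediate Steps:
F(o) = 1/(2*o)
(-138 + F(2))**2 = (-138 + (1/2)/2)**2 = (-138 + (1/2)*(1/2))**2 = (-138 + 1/4)**2 = (-551/4)**2 = 303601/16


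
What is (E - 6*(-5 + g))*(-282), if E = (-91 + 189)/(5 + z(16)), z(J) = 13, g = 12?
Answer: 30926/3 ≈ 10309.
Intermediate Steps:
E = 49/9 (E = (-91 + 189)/(5 + 13) = 98/18 = 98*(1/18) = 49/9 ≈ 5.4444)
(E - 6*(-5 + g))*(-282) = (49/9 - 6*(-5 + 12))*(-282) = (49/9 - 6*7)*(-282) = (49/9 - 42)*(-282) = -329/9*(-282) = 30926/3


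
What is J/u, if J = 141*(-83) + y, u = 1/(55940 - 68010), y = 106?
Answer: 139975790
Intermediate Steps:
u = -1/12070 (u = 1/(-12070) = -1/12070 ≈ -8.2850e-5)
J = -11597 (J = 141*(-83) + 106 = -11703 + 106 = -11597)
J/u = -11597/(-1/12070) = -11597*(-12070) = 139975790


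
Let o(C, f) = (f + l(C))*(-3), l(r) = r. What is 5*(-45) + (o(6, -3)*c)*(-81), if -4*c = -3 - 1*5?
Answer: 1233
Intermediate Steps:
c = 2 (c = -(-3 - 1*5)/4 = -(-3 - 5)/4 = -¼*(-8) = 2)
o(C, f) = -3*C - 3*f (o(C, f) = (f + C)*(-3) = (C + f)*(-3) = -3*C - 3*f)
5*(-45) + (o(6, -3)*c)*(-81) = 5*(-45) + ((-3*6 - 3*(-3))*2)*(-81) = -225 + ((-18 + 9)*2)*(-81) = -225 - 9*2*(-81) = -225 - 18*(-81) = -225 + 1458 = 1233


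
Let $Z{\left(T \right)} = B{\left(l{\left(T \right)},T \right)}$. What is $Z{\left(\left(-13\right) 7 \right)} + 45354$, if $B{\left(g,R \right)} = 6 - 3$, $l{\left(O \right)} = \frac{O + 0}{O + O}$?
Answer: $45357$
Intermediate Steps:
$l{\left(O \right)} = \frac{1}{2}$ ($l{\left(O \right)} = \frac{O}{2 O} = O \frac{1}{2 O} = \frac{1}{2}$)
$B{\left(g,R \right)} = 3$ ($B{\left(g,R \right)} = 6 - 3 = 3$)
$Z{\left(T \right)} = 3$
$Z{\left(\left(-13\right) 7 \right)} + 45354 = 3 + 45354 = 45357$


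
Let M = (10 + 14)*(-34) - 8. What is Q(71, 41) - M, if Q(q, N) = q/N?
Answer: 33855/41 ≈ 825.73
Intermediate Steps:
M = -824 (M = 24*(-34) - 8 = -816 - 8 = -824)
Q(71, 41) - M = 71/41 - 1*(-824) = 71*(1/41) + 824 = 71/41 + 824 = 33855/41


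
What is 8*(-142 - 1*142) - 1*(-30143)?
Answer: 27871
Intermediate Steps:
8*(-142 - 1*142) - 1*(-30143) = 8*(-142 - 142) + 30143 = 8*(-284) + 30143 = -2272 + 30143 = 27871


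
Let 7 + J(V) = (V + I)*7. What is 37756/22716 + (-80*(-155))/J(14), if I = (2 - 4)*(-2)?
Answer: 71542841/675801 ≈ 105.86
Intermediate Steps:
I = 4 (I = -2*(-2) = 4)
J(V) = 21 + 7*V (J(V) = -7 + (V + 4)*7 = -7 + (4 + V)*7 = -7 + (28 + 7*V) = 21 + 7*V)
37756/22716 + (-80*(-155))/J(14) = 37756/22716 + (-80*(-155))/(21 + 7*14) = 37756*(1/22716) + 12400/(21 + 98) = 9439/5679 + 12400/119 = 71542841/675801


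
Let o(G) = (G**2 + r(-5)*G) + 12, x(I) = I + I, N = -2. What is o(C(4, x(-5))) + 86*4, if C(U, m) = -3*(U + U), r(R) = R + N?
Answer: 1100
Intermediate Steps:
x(I) = 2*I
r(R) = -2 + R (r(R) = R - 2 = -2 + R)
C(U, m) = -6*U
o(G) = 12 + G**2 - 7*G (o(G) = (G**2 + (-2 - 5)*G) + 12 = (G**2 - 7*G) + 12 = 12 + G**2 - 7*G)
o(C(4, x(-5))) + 86*4 = (12 + (-6*4)**2 - (-42)*4) + 86*4 = (12 + (-24)**2 - 7*(-24)) + 344 = (12 + 576 + 168) + 344 = 756 + 344 = 1100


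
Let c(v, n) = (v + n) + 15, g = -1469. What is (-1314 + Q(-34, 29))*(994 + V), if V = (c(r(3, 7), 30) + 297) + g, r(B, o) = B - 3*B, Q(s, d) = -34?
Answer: 187372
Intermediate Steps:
r(B, o) = -2*B
c(v, n) = 15 + n + v (c(v, n) = (n + v) + 15 = 15 + n + v)
V = -1133 (V = ((15 + 30 - 2*3) + 297) - 1469 = ((15 + 30 - 6) + 297) - 1469 = (39 + 297) - 1469 = 336 - 1469 = -1133)
(-1314 + Q(-34, 29))*(994 + V) = (-1314 - 34)*(994 - 1133) = -1348*(-139) = 187372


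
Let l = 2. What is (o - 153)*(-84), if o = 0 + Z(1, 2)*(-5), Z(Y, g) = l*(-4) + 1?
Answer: 9912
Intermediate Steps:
Z(Y, g) = -7 (Z(Y, g) = 2*(-4) + 1 = -8 + 1 = -7)
o = 35 (o = 0 - 7*(-5) = 0 + 35 = 35)
(o - 153)*(-84) = (35 - 153)*(-84) = -118*(-84) = 9912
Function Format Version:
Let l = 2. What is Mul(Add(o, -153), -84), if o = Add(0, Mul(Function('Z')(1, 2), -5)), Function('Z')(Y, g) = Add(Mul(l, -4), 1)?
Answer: 9912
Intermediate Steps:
Function('Z')(Y, g) = -7 (Function('Z')(Y, g) = Add(Mul(2, -4), 1) = Add(-8, 1) = -7)
o = 35 (o = Add(0, Mul(-7, -5)) = Add(0, 35) = 35)
Mul(Add(o, -153), -84) = Mul(Add(35, -153), -84) = Mul(-118, -84) = 9912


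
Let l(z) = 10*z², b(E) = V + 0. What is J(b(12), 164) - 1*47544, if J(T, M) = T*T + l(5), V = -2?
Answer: -47290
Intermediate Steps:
b(E) = -2 (b(E) = -2 + 0 = -2)
J(T, M) = 250 + T² (J(T, M) = T*T + 10*5² = T² + 10*25 = T² + 250 = 250 + T²)
J(b(12), 164) - 1*47544 = (250 + (-2)²) - 1*47544 = (250 + 4) - 47544 = 254 - 47544 = -47290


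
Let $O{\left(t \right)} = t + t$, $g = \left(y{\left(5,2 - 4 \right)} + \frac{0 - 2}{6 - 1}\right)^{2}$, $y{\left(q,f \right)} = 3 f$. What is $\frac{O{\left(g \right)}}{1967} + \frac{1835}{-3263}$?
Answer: $- \frac{83553501}{160458025} \approx -0.52072$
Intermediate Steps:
$g = \frac{1024}{25}$ ($g = \left(3 \left(2 - 4\right) + \frac{0 - 2}{6 - 1}\right)^{2} = \left(3 \left(-2\right) - \frac{2}{5}\right)^{2} = \left(-6 - \frac{2}{5}\right)^{2} = \left(- \frac{32}{5}\right)^{2} = \frac{1024}{25} \approx 40.96$)
$O{\left(t \right)} = 2 t$
$\frac{O{\left(g \right)}}{1967} + \frac{1835}{-3263} = \frac{2 \cdot \frac{1024}{25}}{1967} + \frac{1835}{-3263} = \frac{2048}{25} \cdot \frac{1}{1967} + 1835 \left(- \frac{1}{3263}\right) = \frac{2048}{49175} - \frac{1835}{3263} = - \frac{83553501}{160458025}$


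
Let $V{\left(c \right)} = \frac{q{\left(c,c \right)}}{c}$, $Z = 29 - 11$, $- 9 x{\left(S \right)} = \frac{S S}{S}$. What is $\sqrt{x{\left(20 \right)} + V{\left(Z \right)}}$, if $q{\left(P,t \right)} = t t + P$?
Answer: $\frac{\sqrt{151}}{3} \approx 4.0961$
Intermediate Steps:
$x{\left(S \right)} = - \frac{S}{9}$ ($x{\left(S \right)} = - \frac{S S \frac{1}{S}}{9} = - \frac{S^{2} \frac{1}{S}}{9} = - \frac{S}{9}$)
$Z = 18$
$q{\left(P,t \right)} = P + t^{2}$ ($q{\left(P,t \right)} = t^{2} + P = P + t^{2}$)
$V{\left(c \right)} = \frac{c + c^{2}}{c}$
$\sqrt{x{\left(20 \right)} + V{\left(Z \right)}} = \sqrt{\left(- \frac{1}{9}\right) 20 + \left(1 + 18\right)} = \sqrt{- \frac{20}{9} + 19} = \sqrt{\frac{151}{9}} = \frac{\sqrt{151}}{3}$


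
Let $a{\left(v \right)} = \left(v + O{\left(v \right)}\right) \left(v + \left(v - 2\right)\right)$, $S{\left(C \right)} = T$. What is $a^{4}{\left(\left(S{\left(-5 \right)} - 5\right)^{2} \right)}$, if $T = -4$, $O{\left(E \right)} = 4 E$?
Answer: $17631936921600000000$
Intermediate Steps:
$S{\left(C \right)} = -4$
$a{\left(v \right)} = 5 v \left(-2 + 2 v\right)$ ($a{\left(v \right)} = \left(v + 4 v\right) \left(v + \left(v - 2\right)\right) = 5 v \left(v + \left(-2 + v\right)\right) = 5 v \left(-2 + 2 v\right)$)
$a^{4}{\left(\left(S{\left(-5 \right)} - 5\right)^{2} \right)} = \left(10 \left(-4 - 5\right)^{2} \left(-1 + \left(-4 - 5\right)^{2}\right)\right)^{4} = \left(10 \left(-9\right)^{2} \left(-1 + \left(-9\right)^{2}\right)\right)^{4} = \left(10 \cdot 81 \left(-1 + 81\right)\right)^{4} = \left(10 \cdot 81 \cdot 80\right)^{4} = 64800^{4} = 17631936921600000000$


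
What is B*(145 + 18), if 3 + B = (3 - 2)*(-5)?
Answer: -1304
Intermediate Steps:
B = -8 (B = -3 + (3 - 2)*(-5) = -3 + 1*(-5) = -3 - 5 = -8)
B*(145 + 18) = -8*(145 + 18) = -8*163 = -1304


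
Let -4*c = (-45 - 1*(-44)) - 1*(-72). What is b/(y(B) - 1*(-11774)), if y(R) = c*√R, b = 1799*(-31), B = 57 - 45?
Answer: -2626496824/554493181 - 7919198*√3/554493181 ≈ -4.7615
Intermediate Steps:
B = 12
c = -71/4 (c = -((-45 - 1*(-44)) - 1*(-72))/4 = -((-45 + 44) + 72)/4 = -(-1 + 72)/4 = -¼*71 = -71/4 ≈ -17.750)
b = -55769
y(R) = -71*√R/4
b/(y(B) - 1*(-11774)) = -55769/(-71*√3/2 - 1*(-11774)) = -55769/(-71*√3/2 + 11774) = -55769/(11774 - 71*√3/2)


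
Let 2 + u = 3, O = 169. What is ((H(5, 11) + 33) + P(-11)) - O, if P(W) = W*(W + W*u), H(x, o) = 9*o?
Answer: 205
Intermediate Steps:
u = 1 (u = -2 + 3 = 1)
P(W) = 2*W**2 (P(W) = W*(W + W*1) = W*(W + W) = W*(2*W) = 2*W**2)
((H(5, 11) + 33) + P(-11)) - O = ((9*11 + 33) + 2*(-11)**2) - 1*169 = ((99 + 33) + 2*121) - 169 = (132 + 242) - 169 = 374 - 169 = 205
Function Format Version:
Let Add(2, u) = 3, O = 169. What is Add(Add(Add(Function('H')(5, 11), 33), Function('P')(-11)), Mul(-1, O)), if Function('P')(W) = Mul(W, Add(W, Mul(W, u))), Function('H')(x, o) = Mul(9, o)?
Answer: 205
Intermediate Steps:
u = 1 (u = Add(-2, 3) = 1)
Function('P')(W) = Mul(2, Pow(W, 2)) (Function('P')(W) = Mul(W, Add(W, Mul(W, 1))) = Mul(W, Add(W, W)) = Mul(W, Mul(2, W)) = Mul(2, Pow(W, 2)))
Add(Add(Add(Function('H')(5, 11), 33), Function('P')(-11)), Mul(-1, O)) = Add(Add(Add(Mul(9, 11), 33), Mul(2, Pow(-11, 2))), Mul(-1, 169)) = Add(Add(Add(99, 33), Mul(2, 121)), -169) = Add(Add(132, 242), -169) = Add(374, -169) = 205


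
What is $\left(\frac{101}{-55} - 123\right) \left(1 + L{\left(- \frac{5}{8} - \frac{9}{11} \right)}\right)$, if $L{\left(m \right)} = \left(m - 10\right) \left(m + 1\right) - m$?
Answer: $- \frac{199776569}{212960} \approx -938.09$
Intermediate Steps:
$L{\left(m \right)} = - m + \left(1 + m\right) \left(-10 + m\right)$ ($L{\left(m \right)} = \left(-10 + m\right) \left(1 + m\right) - m = \left(1 + m\right) \left(-10 + m\right) - m = - m + \left(1 + m\right) \left(-10 + m\right)$)
$\left(\frac{101}{-55} - 123\right) \left(1 + L{\left(- \frac{5}{8} - \frac{9}{11} \right)}\right) = \left(\frac{101}{-55} - 123\right) \left(1 - \left(10 - \left(- \frac{5}{8} - \frac{9}{11}\right)^{2} + 10 \left(- \frac{5}{8} - \frac{9}{11}\right)\right)\right) = \left(101 \left(- \frac{1}{55}\right) - 123\right) \left(1 - \left(10 - \left(\left(-5\right) \frac{1}{8} - \frac{9}{11}\right)^{2} + 10 \left(\left(-5\right) \frac{1}{8} - \frac{9}{11}\right)\right)\right) = \left(- \frac{101}{55} - 123\right) \left(1 - \left(10 - \left(- \frac{5}{8} - \frac{9}{11}\right)^{2} + 10 \left(- \frac{5}{8} - \frac{9}{11}\right)\right)\right) = - \frac{6866 \left(1 - \left(- \frac{195}{44} - \frac{16129}{7744}\right)\right)}{55} = - \frac{6866 \left(1 + \left(-10 + \frac{16129}{7744} + \frac{635}{44}\right)\right)}{55} = - \frac{6866 \left(1 + \frac{50449}{7744}\right)}{55} = \left(- \frac{6866}{55}\right) \frac{58193}{7744} = - \frac{199776569}{212960}$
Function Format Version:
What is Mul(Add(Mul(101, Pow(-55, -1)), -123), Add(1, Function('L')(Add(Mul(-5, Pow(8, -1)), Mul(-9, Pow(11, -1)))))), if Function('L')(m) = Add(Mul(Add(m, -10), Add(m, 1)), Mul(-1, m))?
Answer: Rational(-199776569, 212960) ≈ -938.09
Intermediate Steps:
Function('L')(m) = Add(Mul(-1, m), Mul(Add(1, m), Add(-10, m))) (Function('L')(m) = Add(Mul(Add(-10, m), Add(1, m)), Mul(-1, m)) = Add(Mul(Add(1, m), Add(-10, m)), Mul(-1, m)) = Add(Mul(-1, m), Mul(Add(1, m), Add(-10, m))))
Mul(Add(Mul(101, Pow(-55, -1)), -123), Add(1, Function('L')(Add(Mul(-5, Pow(8, -1)), Mul(-9, Pow(11, -1)))))) = Mul(Add(Mul(101, Pow(-55, -1)), -123), Add(1, Add(-10, Pow(Add(Mul(-5, Pow(8, -1)), Mul(-9, Pow(11, -1))), 2), Mul(-10, Add(Mul(-5, Pow(8, -1)), Mul(-9, Pow(11, -1))))))) = Mul(Add(Mul(101, Rational(-1, 55)), -123), Add(1, Add(-10, Pow(Add(Mul(-5, Rational(1, 8)), Mul(-9, Rational(1, 11))), 2), Mul(-10, Add(Mul(-5, Rational(1, 8)), Mul(-9, Rational(1, 11))))))) = Mul(Add(Rational(-101, 55), -123), Add(1, Add(-10, Pow(Add(Rational(-5, 8), Rational(-9, 11)), 2), Mul(-10, Add(Rational(-5, 8), Rational(-9, 11)))))) = Mul(Rational(-6866, 55), Add(1, Add(-10, Pow(Rational(-127, 88), 2), Mul(-10, Rational(-127, 88))))) = Mul(Rational(-6866, 55), Add(1, Add(-10, Rational(16129, 7744), Rational(635, 44)))) = Mul(Rational(-6866, 55), Add(1, Rational(50449, 7744))) = Mul(Rational(-6866, 55), Rational(58193, 7744)) = Rational(-199776569, 212960)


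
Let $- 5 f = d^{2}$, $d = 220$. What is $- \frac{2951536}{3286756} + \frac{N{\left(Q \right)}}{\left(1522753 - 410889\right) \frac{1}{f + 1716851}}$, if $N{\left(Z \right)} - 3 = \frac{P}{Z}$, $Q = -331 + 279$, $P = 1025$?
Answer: $- \frac{1261663782151063}{47507533751392} \approx -26.557$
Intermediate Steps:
$Q = -52$
$f = -9680$ ($f = - \frac{220^{2}}{5} = \left(- \frac{1}{5}\right) 48400 = -9680$)
$N{\left(Z \right)} = 3 + \frac{1025}{Z}$
$- \frac{2951536}{3286756} + \frac{N{\left(Q \right)}}{\left(1522753 - 410889\right) \frac{1}{f + 1716851}} = - \frac{2951536}{3286756} + \frac{3 + \frac{1025}{-52}}{\left(1522753 - 410889\right) \frac{1}{-9680 + 1716851}} = \left(-2951536\right) \frac{1}{3286756} + \frac{3 + 1025 \left(- \frac{1}{52}\right)}{1111864 \cdot \frac{1}{1707171}} = - \frac{737884}{821689} + \frac{3 - \frac{1025}{52}}{1111864 \cdot \frac{1}{1707171}} = - \frac{737884}{821689} - \frac{869}{52 \cdot \frac{1111864}{1707171}} = - \frac{737884}{821689} - \frac{1483531599}{57816928} = - \frac{1261663782151063}{47507533751392}$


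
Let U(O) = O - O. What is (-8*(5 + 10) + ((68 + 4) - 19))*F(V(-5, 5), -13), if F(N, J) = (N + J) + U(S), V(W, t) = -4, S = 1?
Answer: 1139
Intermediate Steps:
U(O) = 0
F(N, J) = J + N (F(N, J) = (N + J) + 0 = (J + N) + 0 = J + N)
(-8*(5 + 10) + ((68 + 4) - 19))*F(V(-5, 5), -13) = (-8*(5 + 10) + ((68 + 4) - 19))*(-13 - 4) = (-8*15 + (72 - 19))*(-17) = (-120 + 53)*(-17) = -67*(-17) = 1139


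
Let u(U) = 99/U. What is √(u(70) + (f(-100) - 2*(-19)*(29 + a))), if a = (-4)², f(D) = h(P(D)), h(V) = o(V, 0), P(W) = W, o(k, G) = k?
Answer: √7895930/70 ≈ 40.142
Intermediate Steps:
h(V) = V
f(D) = D
a = 16
√(u(70) + (f(-100) - 2*(-19)*(29 + a))) = √(99/70 + (-100 - 2*(-19)*(29 + 16))) = √(99*(1/70) + (-100 - (-38)*45)) = √(99/70 + (-100 - 1*(-1710))) = √(99/70 + (-100 + 1710)) = √(99/70 + 1610) = √(112799/70) = √7895930/70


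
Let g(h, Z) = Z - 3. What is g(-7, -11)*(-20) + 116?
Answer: 396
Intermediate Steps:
g(h, Z) = -3 + Z
g(-7, -11)*(-20) + 116 = (-3 - 11)*(-20) + 116 = -14*(-20) + 116 = 280 + 116 = 396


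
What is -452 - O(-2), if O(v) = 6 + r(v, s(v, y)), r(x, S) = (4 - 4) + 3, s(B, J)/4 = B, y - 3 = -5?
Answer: -461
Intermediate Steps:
y = -2 (y = 3 - 5 = -2)
s(B, J) = 4*B
r(x, S) = 3 (r(x, S) = 0 + 3 = 3)
O(v) = 9 (O(v) = 6 + 3 = 9)
-452 - O(-2) = -452 - 1*9 = -452 - 9 = -461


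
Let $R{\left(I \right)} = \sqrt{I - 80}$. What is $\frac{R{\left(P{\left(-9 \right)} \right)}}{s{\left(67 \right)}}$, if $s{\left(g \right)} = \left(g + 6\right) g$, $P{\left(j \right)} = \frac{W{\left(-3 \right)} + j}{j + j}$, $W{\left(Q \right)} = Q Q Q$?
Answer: $\frac{i \sqrt{78}}{4891} \approx 0.0018057 i$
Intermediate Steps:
$W{\left(Q \right)} = Q^{3}$ ($W{\left(Q \right)} = Q^{2} Q = Q^{3}$)
$P{\left(j \right)} = \frac{-27 + j}{2 j}$ ($P{\left(j \right)} = \frac{\left(-3\right)^{3} + j}{j + j} = \frac{-27 + j}{2 j}$)
$s{\left(g \right)} = g \left(6 + g\right)$ ($s{\left(g \right)} = \left(6 + g\right) g = g \left(6 + g\right)$)
$R{\left(I \right)} = \sqrt{-80 + I}$
$\frac{R{\left(P{\left(-9 \right)} \right)}}{s{\left(67 \right)}} = \frac{\sqrt{-80 + \frac{-27 - 9}{2 \left(-9\right)}}}{67 \left(6 + 67\right)} = \frac{\sqrt{-80 + \frac{1}{2} \left(- \frac{1}{9}\right) \left(-36\right)}}{67 \cdot 73} = \frac{\sqrt{-80 + 2}}{4891} = \sqrt{-78} \cdot \frac{1}{4891} = i \sqrt{78} \cdot \frac{1}{4891} = \frac{i \sqrt{78}}{4891}$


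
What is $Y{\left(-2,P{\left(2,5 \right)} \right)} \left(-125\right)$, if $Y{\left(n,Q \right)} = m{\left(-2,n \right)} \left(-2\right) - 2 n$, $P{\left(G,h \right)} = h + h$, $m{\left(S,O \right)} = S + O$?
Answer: $-1500$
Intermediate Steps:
$m{\left(S,O \right)} = O + S$
$P{\left(G,h \right)} = 2 h$
$Y{\left(n,Q \right)} = 4 - 4 n$ ($Y{\left(n,Q \right)} = \left(n - 2\right) \left(-2\right) - 2 n = \left(-2 + n\right) \left(-2\right) - 2 n = \left(4 - 2 n\right) - 2 n = 4 - 4 n$)
$Y{\left(-2,P{\left(2,5 \right)} \right)} \left(-125\right) = \left(4 - -8\right) \left(-125\right) = \left(4 + 8\right) \left(-125\right) = 12 \left(-125\right) = -1500$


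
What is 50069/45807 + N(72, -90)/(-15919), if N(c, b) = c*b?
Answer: 1093877771/729201633 ≈ 1.5001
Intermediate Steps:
N(c, b) = b*c
50069/45807 + N(72, -90)/(-15919) = 50069/45807 - 90*72/(-15919) = 50069*(1/45807) - 6480*(-1/15919) = 50069/45807 + 6480/15919 = 1093877771/729201633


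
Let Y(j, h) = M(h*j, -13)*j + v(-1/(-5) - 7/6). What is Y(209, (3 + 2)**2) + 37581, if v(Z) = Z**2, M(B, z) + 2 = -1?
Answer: 33259441/900 ≈ 36955.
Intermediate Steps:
M(B, z) = -3 (M(B, z) = -2 - 1 = -3)
Y(j, h) = 841/900 - 3*j (Y(j, h) = -3*j + (-1/(-5) - 7/6)**2 = -3*j + (-1*(-1/5) - 7*1/6)**2 = -3*j + (1/5 - 7/6)**2 = -3*j + (-29/30)**2 = -3*j + 841/900 = 841/900 - 3*j)
Y(209, (3 + 2)**2) + 37581 = (841/900 - 3*209) + 37581 = (841/900 - 627) + 37581 = -563459/900 + 37581 = 33259441/900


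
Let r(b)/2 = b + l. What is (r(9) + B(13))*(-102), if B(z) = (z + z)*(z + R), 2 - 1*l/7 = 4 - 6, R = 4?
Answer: -52632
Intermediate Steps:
l = 28 (l = 14 - 7*(4 - 6) = 14 - 7*(-2) = 14 + 14 = 28)
r(b) = 56 + 2*b (r(b) = 2*(b + 28) = 2*(28 + b) = 56 + 2*b)
B(z) = 2*z*(4 + z) (B(z) = (z + z)*(z + 4) = (2*z)*(4 + z) = 2*z*(4 + z))
(r(9) + B(13))*(-102) = ((56 + 2*9) + 2*13*(4 + 13))*(-102) = ((56 + 18) + 2*13*17)*(-102) = (74 + 442)*(-102) = 516*(-102) = -52632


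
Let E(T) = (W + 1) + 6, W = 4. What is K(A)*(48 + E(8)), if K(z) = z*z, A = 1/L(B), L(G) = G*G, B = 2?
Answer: 59/16 ≈ 3.6875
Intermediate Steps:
L(G) = G²
E(T) = 11 (E(T) = (4 + 1) + 6 = 5 + 6 = 11)
A = ¼ (A = 1/(2²) = 1/4 = ¼ ≈ 0.25000)
K(z) = z²
K(A)*(48 + E(8)) = (¼)²*(48 + 11) = (1/16)*59 = 59/16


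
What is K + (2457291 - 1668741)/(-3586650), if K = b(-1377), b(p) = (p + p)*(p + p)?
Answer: 181353356819/23911 ≈ 7.5845e+6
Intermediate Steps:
b(p) = 4*p**2 (b(p) = (2*p)*(2*p) = 4*p**2)
K = 7584516 (K = 4*(-1377)**2 = 4*1896129 = 7584516)
K + (2457291 - 1668741)/(-3586650) = 7584516 + (2457291 - 1668741)/(-3586650) = 7584516 + 788550*(-1/3586650) = 7584516 - 5257/23911 = 181353356819/23911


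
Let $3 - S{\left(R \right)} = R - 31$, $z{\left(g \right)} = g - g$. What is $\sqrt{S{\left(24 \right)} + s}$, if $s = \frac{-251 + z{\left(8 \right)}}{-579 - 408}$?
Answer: $\frac{\sqrt{9989427}}{987} \approx 3.2022$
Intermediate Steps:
$z{\left(g \right)} = 0$
$s = \frac{251}{987}$ ($s = \frac{-251 + 0}{-579 - 408} = - \frac{251}{-987} = \left(-251\right) \left(- \frac{1}{987}\right) = \frac{251}{987} \approx 0.25431$)
$S{\left(R \right)} = 34 - R$ ($S{\left(R \right)} = 3 - \left(R - 31\right) = 3 - \left(-31 + R\right) = 34 - R$)
$\sqrt{S{\left(24 \right)} + s} = \sqrt{\left(34 - 24\right) + \frac{251}{987}} = \sqrt{10 + \frac{251}{987}} = \sqrt{\frac{10121}{987}} = \frac{\sqrt{9989427}}{987}$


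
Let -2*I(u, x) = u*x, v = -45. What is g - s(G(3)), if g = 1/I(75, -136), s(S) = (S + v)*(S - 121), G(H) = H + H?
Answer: -22873499/5100 ≈ -4485.0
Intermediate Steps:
I(u, x) = -u*x/2
G(H) = 2*H
s(S) = (-121 + S)*(-45 + S) (s(S) = (S - 45)*(S - 121) = (-45 + S)*(-121 + S) = (-121 + S)*(-45 + S))
g = 1/5100 (g = 1/(-½*75*(-136)) = 1/5100 ≈ 0.00019608)
g - s(G(3)) = 1/5100 - (5445 + (2*3)² - 332*3) = 1/5100 - (5445 + 6² - 166*6) = 1/5100 - (5445 + 36 - 996) = 1/5100 - 1*4485 = 1/5100 - 4485 = -22873499/5100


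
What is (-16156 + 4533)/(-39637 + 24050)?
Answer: 11623/15587 ≈ 0.74569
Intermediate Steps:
(-16156 + 4533)/(-39637 + 24050) = -11623/(-15587) = -11623*(-1/15587) = 11623/15587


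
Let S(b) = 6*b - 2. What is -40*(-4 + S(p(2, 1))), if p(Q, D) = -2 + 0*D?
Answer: 720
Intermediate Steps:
p(Q, D) = -2 (p(Q, D) = -2 + 0 = -2)
S(b) = -2 + 6*b
-40*(-4 + S(p(2, 1))) = -40*(-4 + (-2 + 6*(-2))) = -40*(-4 + (-2 - 12)) = -40*(-4 - 14) = -40*(-18) = 720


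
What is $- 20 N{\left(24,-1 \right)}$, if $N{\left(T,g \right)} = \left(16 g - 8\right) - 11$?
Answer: $700$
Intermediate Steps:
$N{\left(T,g \right)} = -19 + 16 g$ ($N{\left(T,g \right)} = \left(-8 + 16 g\right) - 11 = -19 + 16 g$)
$- 20 N{\left(24,-1 \right)} = - 20 \left(-19 + 16 \left(-1\right)\right) = - 20 \left(-19 - 16\right) = \left(-20\right) \left(-35\right) = 700$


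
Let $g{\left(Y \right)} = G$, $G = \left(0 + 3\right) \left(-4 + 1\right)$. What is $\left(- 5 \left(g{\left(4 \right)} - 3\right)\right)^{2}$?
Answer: $3600$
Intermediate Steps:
$G = -9$ ($G = 3 \left(-3\right) = -9$)
$g{\left(Y \right)} = -9$
$\left(- 5 \left(g{\left(4 \right)} - 3\right)\right)^{2} = \left(- 5 \left(-9 - 3\right)\right)^{2} = \left(\left(-5\right) \left(-12\right)\right)^{2} = 60^{2} = 3600$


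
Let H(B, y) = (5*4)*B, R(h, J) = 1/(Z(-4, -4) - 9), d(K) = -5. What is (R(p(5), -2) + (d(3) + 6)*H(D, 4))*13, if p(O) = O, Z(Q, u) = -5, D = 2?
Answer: 7267/14 ≈ 519.07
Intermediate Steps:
R(h, J) = -1/14 (R(h, J) = 1/(-5 - 9) = 1/(-14) = -1/14)
H(B, y) = 20*B
(R(p(5), -2) + (d(3) + 6)*H(D, 4))*13 = (-1/14 + (-5 + 6)*(20*2))*13 = (-1/14 + 1*40)*13 = (-1/14 + 40)*13 = (559/14)*13 = 7267/14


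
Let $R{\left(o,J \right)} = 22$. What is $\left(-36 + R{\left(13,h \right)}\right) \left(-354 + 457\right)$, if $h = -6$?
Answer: $-1442$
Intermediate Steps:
$\left(-36 + R{\left(13,h \right)}\right) \left(-354 + 457\right) = \left(-36 + 22\right) \left(-354 + 457\right) = \left(-14\right) 103 = -1442$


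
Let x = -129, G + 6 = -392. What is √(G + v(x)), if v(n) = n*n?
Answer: √16243 ≈ 127.45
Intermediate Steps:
G = -398 (G = -6 - 392 = -398)
v(n) = n²
√(G + v(x)) = √(-398 + (-129)²) = √(-398 + 16641) = √16243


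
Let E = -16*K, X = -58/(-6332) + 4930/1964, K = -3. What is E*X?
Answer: 93992016/777253 ≈ 120.93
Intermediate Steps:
X = 1958167/777253 (X = -58*(-1/6332) + 4930*(1/1964) = 29/3166 + 2465/982 = 1958167/777253 ≈ 2.5193)
E = 48 (E = -16*(-3) = 48)
E*X = 48*(1958167/777253) = 93992016/777253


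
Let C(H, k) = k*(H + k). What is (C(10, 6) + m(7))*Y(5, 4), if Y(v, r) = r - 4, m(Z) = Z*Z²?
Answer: 0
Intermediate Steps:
m(Z) = Z³
Y(v, r) = -4 + r
(C(10, 6) + m(7))*Y(5, 4) = (6*(10 + 6) + 7³)*(-4 + 4) = (6*16 + 343)*0 = (96 + 343)*0 = 439*0 = 0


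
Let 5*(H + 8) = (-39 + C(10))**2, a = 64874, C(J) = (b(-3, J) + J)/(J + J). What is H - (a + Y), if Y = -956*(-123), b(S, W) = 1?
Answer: -364348639/2000 ≈ -1.8217e+5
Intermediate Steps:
C(J) = (1 + J)/(2*J) (C(J) = (1 + J)/(J + J) = (1 + J)/((2*J)) = (1 + J)*(1/(2*J)) = (1 + J)/(2*J))
Y = 117588
H = 575361/2000 (H = -8 + (-39 + (1/2)*(1 + 10)/10)**2/5 = -8 + (-39 + (1/2)*(1/10)*11)**2/5 = -8 + (-39 + 11/20)**2/5 = -8 + (-769/20)**2/5 = -8 + (1/5)*(591361/400) = -8 + 591361/2000 = 575361/2000 ≈ 287.68)
H - (a + Y) = 575361/2000 - (64874 + 117588) = 575361/2000 - 1*182462 = 575361/2000 - 182462 = -364348639/2000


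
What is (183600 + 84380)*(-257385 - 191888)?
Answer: -120396178540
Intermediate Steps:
(183600 + 84380)*(-257385 - 191888) = 267980*(-449273) = -120396178540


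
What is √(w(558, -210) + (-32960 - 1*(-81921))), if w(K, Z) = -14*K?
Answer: √41149 ≈ 202.85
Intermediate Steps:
√(w(558, -210) + (-32960 - 1*(-81921))) = √(-14*558 + (-32960 - 1*(-81921))) = √(-7812 + (-32960 + 81921)) = √(-7812 + 48961) = √41149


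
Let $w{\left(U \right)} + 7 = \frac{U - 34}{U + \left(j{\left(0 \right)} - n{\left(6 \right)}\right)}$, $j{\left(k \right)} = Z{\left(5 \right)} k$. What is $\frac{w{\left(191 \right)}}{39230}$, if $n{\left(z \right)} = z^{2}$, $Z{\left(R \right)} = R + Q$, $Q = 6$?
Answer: $- \frac{464}{3040325} \approx -0.00015262$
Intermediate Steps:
$Z{\left(R \right)} = 6 + R$ ($Z{\left(R \right)} = R + 6 = 6 + R$)
$j{\left(k \right)} = 11 k$ ($j{\left(k \right)} = \left(6 + 5\right) k = 11 k$)
$w{\left(U \right)} = -7 + \frac{-34 + U}{-36 + U}$ ($w{\left(U \right)} = -7 + \frac{U - 34}{U + \left(11 \cdot 0 - 6^{2}\right)} = -7 + \frac{-34 + U}{U + \left(0 - 36\right)} = -7 + \frac{-34 + U}{U - 36} = -7 + \frac{-34 + U}{-36 + U}$)
$\frac{w{\left(191 \right)}}{39230} = \frac{2 \frac{1}{-36 + 191} \left(109 - 573\right)}{39230} = \frac{2 \left(109 - 573\right)}{155} \cdot \frac{1}{39230} = 2 \cdot \frac{1}{155} \left(-464\right) \frac{1}{39230} = \left(- \frac{928}{155}\right) \frac{1}{39230} = - \frac{464}{3040325}$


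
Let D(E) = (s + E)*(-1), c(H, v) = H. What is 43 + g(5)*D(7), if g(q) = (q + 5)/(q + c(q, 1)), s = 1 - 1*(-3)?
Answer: 32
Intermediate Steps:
s = 4 (s = 1 + 3 = 4)
g(q) = (5 + q)/(2*q) (g(q) = (q + 5)/(q + q) = (5 + q)/((2*q)) = (5 + q)*(1/(2*q)) = (5 + q)/(2*q))
D(E) = -4 - E (D(E) = (4 + E)*(-1) = -4 - E)
43 + g(5)*D(7) = 43 + ((1/2)*(5 + 5)/5)*(-4 - 1*7) = 43 + ((1/2)*(1/5)*10)*(-4 - 7) = 43 + 1*(-11) = 43 - 11 = 32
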